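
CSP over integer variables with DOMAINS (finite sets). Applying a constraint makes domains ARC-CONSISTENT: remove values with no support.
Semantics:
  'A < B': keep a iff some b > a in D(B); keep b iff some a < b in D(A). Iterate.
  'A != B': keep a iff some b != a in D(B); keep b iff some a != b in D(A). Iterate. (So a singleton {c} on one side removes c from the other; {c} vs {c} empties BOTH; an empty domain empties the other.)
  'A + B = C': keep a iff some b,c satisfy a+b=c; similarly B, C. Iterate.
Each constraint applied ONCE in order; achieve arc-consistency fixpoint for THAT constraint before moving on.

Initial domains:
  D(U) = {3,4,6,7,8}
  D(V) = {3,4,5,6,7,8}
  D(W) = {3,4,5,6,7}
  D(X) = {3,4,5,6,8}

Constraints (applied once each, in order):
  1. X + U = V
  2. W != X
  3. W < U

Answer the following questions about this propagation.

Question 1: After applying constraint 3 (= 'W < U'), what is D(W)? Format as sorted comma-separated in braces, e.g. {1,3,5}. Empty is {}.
Answer: {3}

Derivation:
Constraint 1 (X + U = V) on D(X)={3,4,5,6,8} D(U)={3,4,6,7,8} D(V)={3,4,5,6,7,8}: X {3,4,5,6,8}->{3,4,5}; U {3,4,6,7,8}->{3,4}; V {3,4,5,6,7,8}->{6,7,8}
Constraint 2 (W != X) on D(W)={3,4,5,6,7} D(X)={3,4,5}: no change
Constraint 3 (W < U) on D(W)={3,4,5,6,7} D(U)={3,4}: W {3,4,5,6,7}->{3}; U {3,4}->{4}
So after constraint 3: D(W) = {3}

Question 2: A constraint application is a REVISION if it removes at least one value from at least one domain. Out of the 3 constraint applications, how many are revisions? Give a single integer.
Answer: 2

Derivation:
Constraint 1 (X + U = V) on D(X)={3,4,5,6,8} D(U)={3,4,6,7,8} D(V)={3,4,5,6,7,8}: X {3,4,5,6,8}->{3,4,5}; U {3,4,6,7,8}->{3,4}; V {3,4,5,6,7,8}->{6,7,8} => REVISION
Constraint 2 (W != X) on D(W)={3,4,5,6,7} D(X)={3,4,5}: no change => not a revision
Constraint 3 (W < U) on D(W)={3,4,5,6,7} D(U)={3,4}: W {3,4,5,6,7}->{3}; U {3,4}->{4} => REVISION
Total revisions = 2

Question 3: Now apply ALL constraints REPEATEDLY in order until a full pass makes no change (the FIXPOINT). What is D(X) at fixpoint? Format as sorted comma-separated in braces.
pass 0 (initial): D(X)={3,4,5,6,8}
pass 1: U {3,4,6,7,8}->{4}; V {3,4,5,6,7,8}->{6,7,8}; W {3,4,5,6,7}->{3}; X {3,4,5,6,8}->{3,4,5}
pass 2: V {6,7,8}->{7,8}; X {3,4,5}->{4}
pass 3: V {7,8}->{8}
pass 4: no change
Fixpoint after 4 passes: D(X) = {4}

Answer: {4}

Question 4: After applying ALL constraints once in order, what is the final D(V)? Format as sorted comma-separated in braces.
Answer: {6,7,8}

Derivation:
Constraint 1 (X + U = V) on D(X)={3,4,5,6,8} D(U)={3,4,6,7,8} D(V)={3,4,5,6,7,8}: X {3,4,5,6,8}->{3,4,5}; U {3,4,6,7,8}->{3,4}; V {3,4,5,6,7,8}->{6,7,8}
Constraint 2 (W != X) on D(W)={3,4,5,6,7} D(X)={3,4,5}: no change
Constraint 3 (W < U) on D(W)={3,4,5,6,7} D(U)={3,4}: W {3,4,5,6,7}->{3}; U {3,4}->{4}
So after all 3 constraints: D(V) = {6,7,8}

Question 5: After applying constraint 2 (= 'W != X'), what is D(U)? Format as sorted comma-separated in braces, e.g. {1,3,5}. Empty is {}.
Answer: {3,4}

Derivation:
Constraint 1 (X + U = V) on D(X)={3,4,5,6,8} D(U)={3,4,6,7,8} D(V)={3,4,5,6,7,8}: X {3,4,5,6,8}->{3,4,5}; U {3,4,6,7,8}->{3,4}; V {3,4,5,6,7,8}->{6,7,8}
Constraint 2 (W != X) on D(W)={3,4,5,6,7} D(X)={3,4,5}: no change
So after constraint 2: D(U) = {3,4}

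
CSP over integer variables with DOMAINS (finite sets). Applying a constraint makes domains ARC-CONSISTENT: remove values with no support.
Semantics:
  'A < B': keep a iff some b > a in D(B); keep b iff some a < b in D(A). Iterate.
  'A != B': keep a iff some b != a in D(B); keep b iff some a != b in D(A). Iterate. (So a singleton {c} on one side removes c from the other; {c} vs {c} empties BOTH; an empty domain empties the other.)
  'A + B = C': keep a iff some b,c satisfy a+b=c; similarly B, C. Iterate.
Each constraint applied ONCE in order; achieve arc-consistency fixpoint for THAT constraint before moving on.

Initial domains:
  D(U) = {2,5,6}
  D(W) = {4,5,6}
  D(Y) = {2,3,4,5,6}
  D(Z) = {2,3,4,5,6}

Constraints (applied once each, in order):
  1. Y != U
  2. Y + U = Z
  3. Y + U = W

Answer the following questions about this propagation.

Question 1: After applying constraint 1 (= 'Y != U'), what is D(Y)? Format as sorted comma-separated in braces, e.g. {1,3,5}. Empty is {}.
Constraint 1 (Y != U) on D(Y)={2,3,4,5,6} D(U)={2,5,6}: no change
So after constraint 1: D(Y) = {2,3,4,5,6}

Answer: {2,3,4,5,6}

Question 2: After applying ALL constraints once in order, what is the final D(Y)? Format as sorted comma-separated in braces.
Constraint 1 (Y != U) on D(Y)={2,3,4,5,6} D(U)={2,5,6}: no change
Constraint 2 (Y + U = Z) on D(Y)={2,3,4,5,6} D(U)={2,5,6} D(Z)={2,3,4,5,6}: Y {2,3,4,5,6}->{2,3,4}; U {2,5,6}->{2}; Z {2,3,4,5,6}->{4,5,6}
Constraint 3 (Y + U = W) on D(Y)={2,3,4} D(U)={2} D(W)={4,5,6}: no change
So after all 3 constraints: D(Y) = {2,3,4}

Answer: {2,3,4}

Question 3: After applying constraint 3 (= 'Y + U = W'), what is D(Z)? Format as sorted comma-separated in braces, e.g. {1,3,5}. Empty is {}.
Answer: {4,5,6}

Derivation:
Constraint 1 (Y != U) on D(Y)={2,3,4,5,6} D(U)={2,5,6}: no change
Constraint 2 (Y + U = Z) on D(Y)={2,3,4,5,6} D(U)={2,5,6} D(Z)={2,3,4,5,6}: Y {2,3,4,5,6}->{2,3,4}; U {2,5,6}->{2}; Z {2,3,4,5,6}->{4,5,6}
Constraint 3 (Y + U = W) on D(Y)={2,3,4} D(U)={2} D(W)={4,5,6}: no change
So after constraint 3: D(Z) = {4,5,6}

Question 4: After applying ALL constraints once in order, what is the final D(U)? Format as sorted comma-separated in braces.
Answer: {2}

Derivation:
Constraint 1 (Y != U) on D(Y)={2,3,4,5,6} D(U)={2,5,6}: no change
Constraint 2 (Y + U = Z) on D(Y)={2,3,4,5,6} D(U)={2,5,6} D(Z)={2,3,4,5,6}: Y {2,3,4,5,6}->{2,3,4}; U {2,5,6}->{2}; Z {2,3,4,5,6}->{4,5,6}
Constraint 3 (Y + U = W) on D(Y)={2,3,4} D(U)={2} D(W)={4,5,6}: no change
So after all 3 constraints: D(U) = {2}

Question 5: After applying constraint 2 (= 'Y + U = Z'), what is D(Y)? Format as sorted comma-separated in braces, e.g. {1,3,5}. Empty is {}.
Constraint 1 (Y != U) on D(Y)={2,3,4,5,6} D(U)={2,5,6}: no change
Constraint 2 (Y + U = Z) on D(Y)={2,3,4,5,6} D(U)={2,5,6} D(Z)={2,3,4,5,6}: Y {2,3,4,5,6}->{2,3,4}; U {2,5,6}->{2}; Z {2,3,4,5,6}->{4,5,6}
So after constraint 2: D(Y) = {2,3,4}

Answer: {2,3,4}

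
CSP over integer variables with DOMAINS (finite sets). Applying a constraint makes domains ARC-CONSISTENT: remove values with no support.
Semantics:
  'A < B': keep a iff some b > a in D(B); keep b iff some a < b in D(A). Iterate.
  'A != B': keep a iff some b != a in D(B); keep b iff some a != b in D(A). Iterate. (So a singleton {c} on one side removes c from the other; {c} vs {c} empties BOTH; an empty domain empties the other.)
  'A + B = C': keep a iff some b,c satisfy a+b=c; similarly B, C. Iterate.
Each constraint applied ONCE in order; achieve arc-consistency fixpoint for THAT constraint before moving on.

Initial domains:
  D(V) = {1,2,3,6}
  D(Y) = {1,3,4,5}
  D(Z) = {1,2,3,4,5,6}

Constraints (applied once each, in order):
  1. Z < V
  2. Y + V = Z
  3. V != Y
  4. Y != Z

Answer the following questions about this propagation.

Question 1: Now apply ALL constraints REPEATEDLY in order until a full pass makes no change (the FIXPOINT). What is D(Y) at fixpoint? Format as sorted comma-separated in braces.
Answer: {}

Derivation:
pass 0 (initial): D(Y)={1,3,4,5}
pass 1: V {1,2,3,6}->{2,3}; Y {1,3,4,5}->{1,3}; Z {1,2,3,4,5,6}->{3,4,5}
pass 2: V {2,3}->{}; Y {1,3}->{}; Z {3,4,5}->{}
pass 3: no change
Fixpoint after 3 passes: D(Y) = {}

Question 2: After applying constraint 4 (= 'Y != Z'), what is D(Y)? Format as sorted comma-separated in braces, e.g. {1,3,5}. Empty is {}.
Constraint 1 (Z < V) on D(Z)={1,2,3,4,5,6} D(V)={1,2,3,6}: Z {1,2,3,4,5,6}->{1,2,3,4,5}; V {1,2,3,6}->{2,3,6}
Constraint 2 (Y + V = Z) on D(Y)={1,3,4,5} D(V)={2,3,6} D(Z)={1,2,3,4,5}: Y {1,3,4,5}->{1,3}; V {2,3,6}->{2,3}; Z {1,2,3,4,5}->{3,4,5}
Constraint 3 (V != Y) on D(V)={2,3} D(Y)={1,3}: no change
Constraint 4 (Y != Z) on D(Y)={1,3} D(Z)={3,4,5}: no change
So after constraint 4: D(Y) = {1,3}

Answer: {1,3}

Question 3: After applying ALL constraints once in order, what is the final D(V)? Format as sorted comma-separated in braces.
Constraint 1 (Z < V) on D(Z)={1,2,3,4,5,6} D(V)={1,2,3,6}: Z {1,2,3,4,5,6}->{1,2,3,4,5}; V {1,2,3,6}->{2,3,6}
Constraint 2 (Y + V = Z) on D(Y)={1,3,4,5} D(V)={2,3,6} D(Z)={1,2,3,4,5}: Y {1,3,4,5}->{1,3}; V {2,3,6}->{2,3}; Z {1,2,3,4,5}->{3,4,5}
Constraint 3 (V != Y) on D(V)={2,3} D(Y)={1,3}: no change
Constraint 4 (Y != Z) on D(Y)={1,3} D(Z)={3,4,5}: no change
So after all 4 constraints: D(V) = {2,3}

Answer: {2,3}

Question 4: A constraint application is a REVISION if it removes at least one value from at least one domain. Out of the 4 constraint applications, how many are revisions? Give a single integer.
Answer: 2

Derivation:
Constraint 1 (Z < V) on D(Z)={1,2,3,4,5,6} D(V)={1,2,3,6}: Z {1,2,3,4,5,6}->{1,2,3,4,5}; V {1,2,3,6}->{2,3,6} => REVISION
Constraint 2 (Y + V = Z) on D(Y)={1,3,4,5} D(V)={2,3,6} D(Z)={1,2,3,4,5}: Y {1,3,4,5}->{1,3}; V {2,3,6}->{2,3}; Z {1,2,3,4,5}->{3,4,5} => REVISION
Constraint 3 (V != Y) on D(V)={2,3} D(Y)={1,3}: no change => not a revision
Constraint 4 (Y != Z) on D(Y)={1,3} D(Z)={3,4,5}: no change => not a revision
Total revisions = 2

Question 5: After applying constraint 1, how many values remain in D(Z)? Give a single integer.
Answer: 5

Derivation:
Constraint 1 (Z < V) on D(Z)={1,2,3,4,5,6} D(V)={1,2,3,6}: Z {1,2,3,4,5,6}->{1,2,3,4,5}; V {1,2,3,6}->{2,3,6}
So after constraint 1: D(Z)={1,2,3,4,5}, size = 5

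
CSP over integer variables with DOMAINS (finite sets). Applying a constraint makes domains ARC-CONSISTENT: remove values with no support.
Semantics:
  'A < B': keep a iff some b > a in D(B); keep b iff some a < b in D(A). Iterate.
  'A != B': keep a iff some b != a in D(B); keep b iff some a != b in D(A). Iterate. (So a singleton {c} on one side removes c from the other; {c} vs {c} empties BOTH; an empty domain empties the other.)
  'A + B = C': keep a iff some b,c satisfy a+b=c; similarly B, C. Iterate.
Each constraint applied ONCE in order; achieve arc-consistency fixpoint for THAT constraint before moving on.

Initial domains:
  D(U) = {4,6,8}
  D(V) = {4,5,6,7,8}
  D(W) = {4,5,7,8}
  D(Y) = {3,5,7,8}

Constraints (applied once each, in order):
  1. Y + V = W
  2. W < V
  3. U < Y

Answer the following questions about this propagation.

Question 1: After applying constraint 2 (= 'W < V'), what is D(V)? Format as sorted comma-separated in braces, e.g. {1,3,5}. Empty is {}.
Answer: {}

Derivation:
Constraint 1 (Y + V = W) on D(Y)={3,5,7,8} D(V)={4,5,6,7,8} D(W)={4,5,7,8}: Y {3,5,7,8}->{3}; V {4,5,6,7,8}->{4,5}; W {4,5,7,8}->{7,8}
Constraint 2 (W < V) on D(W)={7,8} D(V)={4,5}: W {7,8}->{}; V {4,5}->{}
So after constraint 2: D(V) = {}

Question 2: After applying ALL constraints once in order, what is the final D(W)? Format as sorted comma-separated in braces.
Constraint 1 (Y + V = W) on D(Y)={3,5,7,8} D(V)={4,5,6,7,8} D(W)={4,5,7,8}: Y {3,5,7,8}->{3}; V {4,5,6,7,8}->{4,5}; W {4,5,7,8}->{7,8}
Constraint 2 (W < V) on D(W)={7,8} D(V)={4,5}: W {7,8}->{}; V {4,5}->{}
Constraint 3 (U < Y) on D(U)={4,6,8} D(Y)={3}: U {4,6,8}->{}; Y {3}->{}
So after all 3 constraints: D(W) = {}

Answer: {}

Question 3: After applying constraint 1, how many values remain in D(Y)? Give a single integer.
Constraint 1 (Y + V = W) on D(Y)={3,5,7,8} D(V)={4,5,6,7,8} D(W)={4,5,7,8}: Y {3,5,7,8}->{3}; V {4,5,6,7,8}->{4,5}; W {4,5,7,8}->{7,8}
So after constraint 1: D(Y)={3}, size = 1

Answer: 1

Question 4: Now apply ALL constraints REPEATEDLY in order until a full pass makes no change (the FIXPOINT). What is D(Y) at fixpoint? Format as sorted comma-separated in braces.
Answer: {}

Derivation:
pass 0 (initial): D(Y)={3,5,7,8}
pass 1: U {4,6,8}->{}; V {4,5,6,7,8}->{}; W {4,5,7,8}->{}; Y {3,5,7,8}->{}
pass 2: no change
Fixpoint after 2 passes: D(Y) = {}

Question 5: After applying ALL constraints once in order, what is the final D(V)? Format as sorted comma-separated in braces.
Constraint 1 (Y + V = W) on D(Y)={3,5,7,8} D(V)={4,5,6,7,8} D(W)={4,5,7,8}: Y {3,5,7,8}->{3}; V {4,5,6,7,8}->{4,5}; W {4,5,7,8}->{7,8}
Constraint 2 (W < V) on D(W)={7,8} D(V)={4,5}: W {7,8}->{}; V {4,5}->{}
Constraint 3 (U < Y) on D(U)={4,6,8} D(Y)={3}: U {4,6,8}->{}; Y {3}->{}
So after all 3 constraints: D(V) = {}

Answer: {}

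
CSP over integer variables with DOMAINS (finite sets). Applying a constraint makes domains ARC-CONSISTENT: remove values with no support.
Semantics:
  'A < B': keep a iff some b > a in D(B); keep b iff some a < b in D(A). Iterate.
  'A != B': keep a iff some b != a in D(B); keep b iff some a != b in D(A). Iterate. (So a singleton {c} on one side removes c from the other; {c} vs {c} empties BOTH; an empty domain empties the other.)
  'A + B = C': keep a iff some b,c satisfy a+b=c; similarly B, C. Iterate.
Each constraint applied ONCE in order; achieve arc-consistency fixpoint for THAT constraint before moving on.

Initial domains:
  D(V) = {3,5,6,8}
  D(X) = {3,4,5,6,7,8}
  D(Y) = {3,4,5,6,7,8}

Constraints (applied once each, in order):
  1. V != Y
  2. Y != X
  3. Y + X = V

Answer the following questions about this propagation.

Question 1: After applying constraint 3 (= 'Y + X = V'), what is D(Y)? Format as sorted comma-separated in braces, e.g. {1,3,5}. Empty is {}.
Constraint 1 (V != Y) on D(V)={3,5,6,8} D(Y)={3,4,5,6,7,8}: no change
Constraint 2 (Y != X) on D(Y)={3,4,5,6,7,8} D(X)={3,4,5,6,7,8}: no change
Constraint 3 (Y + X = V) on D(Y)={3,4,5,6,7,8} D(X)={3,4,5,6,7,8} D(V)={3,5,6,8}: Y {3,4,5,6,7,8}->{3,4,5}; X {3,4,5,6,7,8}->{3,4,5}; V {3,5,6,8}->{6,8}
So after constraint 3: D(Y) = {3,4,5}

Answer: {3,4,5}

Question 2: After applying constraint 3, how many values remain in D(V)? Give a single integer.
Answer: 2

Derivation:
Constraint 1 (V != Y) on D(V)={3,5,6,8} D(Y)={3,4,5,6,7,8}: no change
Constraint 2 (Y != X) on D(Y)={3,4,5,6,7,8} D(X)={3,4,5,6,7,8}: no change
Constraint 3 (Y + X = V) on D(Y)={3,4,5,6,7,8} D(X)={3,4,5,6,7,8} D(V)={3,5,6,8}: Y {3,4,5,6,7,8}->{3,4,5}; X {3,4,5,6,7,8}->{3,4,5}; V {3,5,6,8}->{6,8}
So after constraint 3: D(V)={6,8}, size = 2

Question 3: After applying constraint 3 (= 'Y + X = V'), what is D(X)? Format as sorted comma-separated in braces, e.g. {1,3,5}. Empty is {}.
Answer: {3,4,5}

Derivation:
Constraint 1 (V != Y) on D(V)={3,5,6,8} D(Y)={3,4,5,6,7,8}: no change
Constraint 2 (Y != X) on D(Y)={3,4,5,6,7,8} D(X)={3,4,5,6,7,8}: no change
Constraint 3 (Y + X = V) on D(Y)={3,4,5,6,7,8} D(X)={3,4,5,6,7,8} D(V)={3,5,6,8}: Y {3,4,5,6,7,8}->{3,4,5}; X {3,4,5,6,7,8}->{3,4,5}; V {3,5,6,8}->{6,8}
So after constraint 3: D(X) = {3,4,5}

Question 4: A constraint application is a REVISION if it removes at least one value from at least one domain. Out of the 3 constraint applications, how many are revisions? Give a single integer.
Answer: 1

Derivation:
Constraint 1 (V != Y) on D(V)={3,5,6,8} D(Y)={3,4,5,6,7,8}: no change => not a revision
Constraint 2 (Y != X) on D(Y)={3,4,5,6,7,8} D(X)={3,4,5,6,7,8}: no change => not a revision
Constraint 3 (Y + X = V) on D(Y)={3,4,5,6,7,8} D(X)={3,4,5,6,7,8} D(V)={3,5,6,8}: Y {3,4,5,6,7,8}->{3,4,5}; X {3,4,5,6,7,8}->{3,4,5}; V {3,5,6,8}->{6,8} => REVISION
Total revisions = 1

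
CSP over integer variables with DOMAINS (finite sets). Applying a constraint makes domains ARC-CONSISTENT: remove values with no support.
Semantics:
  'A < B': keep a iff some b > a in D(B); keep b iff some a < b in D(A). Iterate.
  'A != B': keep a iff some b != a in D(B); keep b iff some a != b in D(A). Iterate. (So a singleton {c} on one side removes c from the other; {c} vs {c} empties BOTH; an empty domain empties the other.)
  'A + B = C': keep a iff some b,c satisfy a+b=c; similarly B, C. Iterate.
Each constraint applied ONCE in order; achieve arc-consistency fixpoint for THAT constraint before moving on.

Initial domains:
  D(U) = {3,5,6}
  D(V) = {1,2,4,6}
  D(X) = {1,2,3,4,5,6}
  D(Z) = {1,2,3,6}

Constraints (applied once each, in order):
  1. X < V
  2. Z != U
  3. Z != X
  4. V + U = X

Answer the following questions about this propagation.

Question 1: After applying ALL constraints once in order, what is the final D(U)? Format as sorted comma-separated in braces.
Constraint 1 (X < V) on D(X)={1,2,3,4,5,6} D(V)={1,2,4,6}: X {1,2,3,4,5,6}->{1,2,3,4,5}; V {1,2,4,6}->{2,4,6}
Constraint 2 (Z != U) on D(Z)={1,2,3,6} D(U)={3,5,6}: no change
Constraint 3 (Z != X) on D(Z)={1,2,3,6} D(X)={1,2,3,4,5}: no change
Constraint 4 (V + U = X) on D(V)={2,4,6} D(U)={3,5,6} D(X)={1,2,3,4,5}: V {2,4,6}->{2}; U {3,5,6}->{3}; X {1,2,3,4,5}->{5}
So after all 4 constraints: D(U) = {3}

Answer: {3}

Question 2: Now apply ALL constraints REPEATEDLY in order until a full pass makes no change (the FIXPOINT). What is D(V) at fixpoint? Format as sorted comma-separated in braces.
Answer: {}

Derivation:
pass 0 (initial): D(V)={1,2,4,6}
pass 1: U {3,5,6}->{3}; V {1,2,4,6}->{2}; X {1,2,3,4,5,6}->{5}
pass 2: U {3}->{}; V {2}->{}; X {5}->{}; Z {1,2,3,6}->{}
pass 3: no change
Fixpoint after 3 passes: D(V) = {}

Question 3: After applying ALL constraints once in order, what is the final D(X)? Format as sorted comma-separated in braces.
Answer: {5}

Derivation:
Constraint 1 (X < V) on D(X)={1,2,3,4,5,6} D(V)={1,2,4,6}: X {1,2,3,4,5,6}->{1,2,3,4,5}; V {1,2,4,6}->{2,4,6}
Constraint 2 (Z != U) on D(Z)={1,2,3,6} D(U)={3,5,6}: no change
Constraint 3 (Z != X) on D(Z)={1,2,3,6} D(X)={1,2,3,4,5}: no change
Constraint 4 (V + U = X) on D(V)={2,4,6} D(U)={3,5,6} D(X)={1,2,3,4,5}: V {2,4,6}->{2}; U {3,5,6}->{3}; X {1,2,3,4,5}->{5}
So after all 4 constraints: D(X) = {5}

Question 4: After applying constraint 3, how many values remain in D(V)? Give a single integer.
Answer: 3

Derivation:
Constraint 1 (X < V) on D(X)={1,2,3,4,5,6} D(V)={1,2,4,6}: X {1,2,3,4,5,6}->{1,2,3,4,5}; V {1,2,4,6}->{2,4,6}
Constraint 2 (Z != U) on D(Z)={1,2,3,6} D(U)={3,5,6}: no change
Constraint 3 (Z != X) on D(Z)={1,2,3,6} D(X)={1,2,3,4,5}: no change
So after constraint 3: D(V)={2,4,6}, size = 3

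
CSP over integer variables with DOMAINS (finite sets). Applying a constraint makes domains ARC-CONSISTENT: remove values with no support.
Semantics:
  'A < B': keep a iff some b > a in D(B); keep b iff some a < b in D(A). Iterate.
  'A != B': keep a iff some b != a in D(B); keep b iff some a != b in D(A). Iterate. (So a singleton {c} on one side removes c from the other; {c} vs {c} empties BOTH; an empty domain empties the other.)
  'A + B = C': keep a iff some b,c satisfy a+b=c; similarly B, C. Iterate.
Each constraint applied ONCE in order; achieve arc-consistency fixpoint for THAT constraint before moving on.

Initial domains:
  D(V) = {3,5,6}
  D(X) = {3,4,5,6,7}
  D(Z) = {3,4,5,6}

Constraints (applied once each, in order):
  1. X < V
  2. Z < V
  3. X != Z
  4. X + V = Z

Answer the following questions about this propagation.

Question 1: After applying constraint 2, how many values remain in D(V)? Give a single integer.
Constraint 1 (X < V) on D(X)={3,4,5,6,7} D(V)={3,5,6}: X {3,4,5,6,7}->{3,4,5}; V {3,5,6}->{5,6}
Constraint 2 (Z < V) on D(Z)={3,4,5,6} D(V)={5,6}: Z {3,4,5,6}->{3,4,5}
So after constraint 2: D(V)={5,6}, size = 2

Answer: 2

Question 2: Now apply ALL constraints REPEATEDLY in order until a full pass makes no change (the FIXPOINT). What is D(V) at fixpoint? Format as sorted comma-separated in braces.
Answer: {}

Derivation:
pass 0 (initial): D(V)={3,5,6}
pass 1: V {3,5,6}->{}; X {3,4,5,6,7}->{}; Z {3,4,5,6}->{}
pass 2: no change
Fixpoint after 2 passes: D(V) = {}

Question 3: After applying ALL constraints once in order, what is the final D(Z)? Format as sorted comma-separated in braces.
Answer: {}

Derivation:
Constraint 1 (X < V) on D(X)={3,4,5,6,7} D(V)={3,5,6}: X {3,4,5,6,7}->{3,4,5}; V {3,5,6}->{5,6}
Constraint 2 (Z < V) on D(Z)={3,4,5,6} D(V)={5,6}: Z {3,4,5,6}->{3,4,5}
Constraint 3 (X != Z) on D(X)={3,4,5} D(Z)={3,4,5}: no change
Constraint 4 (X + V = Z) on D(X)={3,4,5} D(V)={5,6} D(Z)={3,4,5}: X {3,4,5}->{}; V {5,6}->{}; Z {3,4,5}->{}
So after all 4 constraints: D(Z) = {}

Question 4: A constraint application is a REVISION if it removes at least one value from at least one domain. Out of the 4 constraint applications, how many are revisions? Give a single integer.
Constraint 1 (X < V) on D(X)={3,4,5,6,7} D(V)={3,5,6}: X {3,4,5,6,7}->{3,4,5}; V {3,5,6}->{5,6} => REVISION
Constraint 2 (Z < V) on D(Z)={3,4,5,6} D(V)={5,6}: Z {3,4,5,6}->{3,4,5} => REVISION
Constraint 3 (X != Z) on D(X)={3,4,5} D(Z)={3,4,5}: no change => not a revision
Constraint 4 (X + V = Z) on D(X)={3,4,5} D(V)={5,6} D(Z)={3,4,5}: X {3,4,5}->{}; V {5,6}->{}; Z {3,4,5}->{} => REVISION
Total revisions = 3

Answer: 3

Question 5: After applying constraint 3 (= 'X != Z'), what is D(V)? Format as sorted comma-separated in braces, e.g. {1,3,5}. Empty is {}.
Constraint 1 (X < V) on D(X)={3,4,5,6,7} D(V)={3,5,6}: X {3,4,5,6,7}->{3,4,5}; V {3,5,6}->{5,6}
Constraint 2 (Z < V) on D(Z)={3,4,5,6} D(V)={5,6}: Z {3,4,5,6}->{3,4,5}
Constraint 3 (X != Z) on D(X)={3,4,5} D(Z)={3,4,5}: no change
So after constraint 3: D(V) = {5,6}

Answer: {5,6}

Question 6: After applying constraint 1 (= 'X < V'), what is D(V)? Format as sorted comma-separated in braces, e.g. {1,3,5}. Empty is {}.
Answer: {5,6}

Derivation:
Constraint 1 (X < V) on D(X)={3,4,5,6,7} D(V)={3,5,6}: X {3,4,5,6,7}->{3,4,5}; V {3,5,6}->{5,6}
So after constraint 1: D(V) = {5,6}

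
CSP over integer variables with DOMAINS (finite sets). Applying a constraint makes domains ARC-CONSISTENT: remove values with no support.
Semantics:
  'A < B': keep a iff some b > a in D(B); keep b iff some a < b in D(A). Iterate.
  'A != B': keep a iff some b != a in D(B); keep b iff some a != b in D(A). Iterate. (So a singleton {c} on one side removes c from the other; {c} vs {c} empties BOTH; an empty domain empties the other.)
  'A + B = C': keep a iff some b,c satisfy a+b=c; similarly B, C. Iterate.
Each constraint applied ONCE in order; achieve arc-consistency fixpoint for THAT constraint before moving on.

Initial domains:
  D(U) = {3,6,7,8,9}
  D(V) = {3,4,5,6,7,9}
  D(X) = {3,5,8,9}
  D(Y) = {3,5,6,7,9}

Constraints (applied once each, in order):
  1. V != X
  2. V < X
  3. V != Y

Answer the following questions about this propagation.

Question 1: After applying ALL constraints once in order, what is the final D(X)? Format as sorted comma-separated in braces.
Constraint 1 (V != X) on D(V)={3,4,5,6,7,9} D(X)={3,5,8,9}: no change
Constraint 2 (V < X) on D(V)={3,4,5,6,7,9} D(X)={3,5,8,9}: V {3,4,5,6,7,9}->{3,4,5,6,7}; X {3,5,8,9}->{5,8,9}
Constraint 3 (V != Y) on D(V)={3,4,5,6,7} D(Y)={3,5,6,7,9}: no change
So after all 3 constraints: D(X) = {5,8,9}

Answer: {5,8,9}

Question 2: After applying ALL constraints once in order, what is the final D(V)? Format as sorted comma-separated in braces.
Answer: {3,4,5,6,7}

Derivation:
Constraint 1 (V != X) on D(V)={3,4,5,6,7,9} D(X)={3,5,8,9}: no change
Constraint 2 (V < X) on D(V)={3,4,5,6,7,9} D(X)={3,5,8,9}: V {3,4,5,6,7,9}->{3,4,5,6,7}; X {3,5,8,9}->{5,8,9}
Constraint 3 (V != Y) on D(V)={3,4,5,6,7} D(Y)={3,5,6,7,9}: no change
So after all 3 constraints: D(V) = {3,4,5,6,7}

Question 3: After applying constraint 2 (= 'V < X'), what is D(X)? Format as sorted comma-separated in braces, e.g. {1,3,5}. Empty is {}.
Answer: {5,8,9}

Derivation:
Constraint 1 (V != X) on D(V)={3,4,5,6,7,9} D(X)={3,5,8,9}: no change
Constraint 2 (V < X) on D(V)={3,4,5,6,7,9} D(X)={3,5,8,9}: V {3,4,5,6,7,9}->{3,4,5,6,7}; X {3,5,8,9}->{5,8,9}
So after constraint 2: D(X) = {5,8,9}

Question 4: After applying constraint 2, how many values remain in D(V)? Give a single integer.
Answer: 5

Derivation:
Constraint 1 (V != X) on D(V)={3,4,5,6,7,9} D(X)={3,5,8,9}: no change
Constraint 2 (V < X) on D(V)={3,4,5,6,7,9} D(X)={3,5,8,9}: V {3,4,5,6,7,9}->{3,4,5,6,7}; X {3,5,8,9}->{5,8,9}
So after constraint 2: D(V)={3,4,5,6,7}, size = 5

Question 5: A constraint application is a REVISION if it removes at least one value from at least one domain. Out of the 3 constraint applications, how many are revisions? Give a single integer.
Constraint 1 (V != X) on D(V)={3,4,5,6,7,9} D(X)={3,5,8,9}: no change => not a revision
Constraint 2 (V < X) on D(V)={3,4,5,6,7,9} D(X)={3,5,8,9}: V {3,4,5,6,7,9}->{3,4,5,6,7}; X {3,5,8,9}->{5,8,9} => REVISION
Constraint 3 (V != Y) on D(V)={3,4,5,6,7} D(Y)={3,5,6,7,9}: no change => not a revision
Total revisions = 1

Answer: 1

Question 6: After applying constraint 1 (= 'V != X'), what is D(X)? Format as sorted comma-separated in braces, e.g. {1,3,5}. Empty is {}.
Constraint 1 (V != X) on D(V)={3,4,5,6,7,9} D(X)={3,5,8,9}: no change
So after constraint 1: D(X) = {3,5,8,9}

Answer: {3,5,8,9}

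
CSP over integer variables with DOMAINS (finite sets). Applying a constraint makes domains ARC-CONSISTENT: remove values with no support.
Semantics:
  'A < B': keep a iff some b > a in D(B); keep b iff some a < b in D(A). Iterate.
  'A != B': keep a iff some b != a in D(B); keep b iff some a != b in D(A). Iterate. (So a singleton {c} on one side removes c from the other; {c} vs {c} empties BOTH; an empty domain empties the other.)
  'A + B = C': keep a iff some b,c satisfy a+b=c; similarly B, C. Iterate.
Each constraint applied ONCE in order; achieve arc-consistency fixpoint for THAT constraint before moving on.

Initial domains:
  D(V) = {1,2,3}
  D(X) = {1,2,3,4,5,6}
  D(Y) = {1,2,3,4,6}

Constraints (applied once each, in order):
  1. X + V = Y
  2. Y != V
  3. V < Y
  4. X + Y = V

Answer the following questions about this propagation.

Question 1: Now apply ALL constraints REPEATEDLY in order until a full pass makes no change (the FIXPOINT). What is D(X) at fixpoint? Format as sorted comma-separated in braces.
Answer: {}

Derivation:
pass 0 (initial): D(X)={1,2,3,4,5,6}
pass 1: V {1,2,3}->{3}; X {1,2,3,4,5,6}->{1}; Y {1,2,3,4,6}->{2}
pass 2: V {3}->{}; X {1}->{}; Y {2}->{}
pass 3: no change
Fixpoint after 3 passes: D(X) = {}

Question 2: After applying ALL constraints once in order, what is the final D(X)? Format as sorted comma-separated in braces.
Answer: {1}

Derivation:
Constraint 1 (X + V = Y) on D(X)={1,2,3,4,5,6} D(V)={1,2,3} D(Y)={1,2,3,4,6}: X {1,2,3,4,5,6}->{1,2,3,4,5}; Y {1,2,3,4,6}->{2,3,4,6}
Constraint 2 (Y != V) on D(Y)={2,3,4,6} D(V)={1,2,3}: no change
Constraint 3 (V < Y) on D(V)={1,2,3} D(Y)={2,3,4,6}: no change
Constraint 4 (X + Y = V) on D(X)={1,2,3,4,5} D(Y)={2,3,4,6} D(V)={1,2,3}: X {1,2,3,4,5}->{1}; Y {2,3,4,6}->{2}; V {1,2,3}->{3}
So after all 4 constraints: D(X) = {1}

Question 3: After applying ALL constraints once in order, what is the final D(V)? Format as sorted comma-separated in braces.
Constraint 1 (X + V = Y) on D(X)={1,2,3,4,5,6} D(V)={1,2,3} D(Y)={1,2,3,4,6}: X {1,2,3,4,5,6}->{1,2,3,4,5}; Y {1,2,3,4,6}->{2,3,4,6}
Constraint 2 (Y != V) on D(Y)={2,3,4,6} D(V)={1,2,3}: no change
Constraint 3 (V < Y) on D(V)={1,2,3} D(Y)={2,3,4,6}: no change
Constraint 4 (X + Y = V) on D(X)={1,2,3,4,5} D(Y)={2,3,4,6} D(V)={1,2,3}: X {1,2,3,4,5}->{1}; Y {2,3,4,6}->{2}; V {1,2,3}->{3}
So after all 4 constraints: D(V) = {3}

Answer: {3}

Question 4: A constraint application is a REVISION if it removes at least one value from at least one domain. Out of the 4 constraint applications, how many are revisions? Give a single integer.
Answer: 2

Derivation:
Constraint 1 (X + V = Y) on D(X)={1,2,3,4,5,6} D(V)={1,2,3} D(Y)={1,2,3,4,6}: X {1,2,3,4,5,6}->{1,2,3,4,5}; Y {1,2,3,4,6}->{2,3,4,6} => REVISION
Constraint 2 (Y != V) on D(Y)={2,3,4,6} D(V)={1,2,3}: no change => not a revision
Constraint 3 (V < Y) on D(V)={1,2,3} D(Y)={2,3,4,6}: no change => not a revision
Constraint 4 (X + Y = V) on D(X)={1,2,3,4,5} D(Y)={2,3,4,6} D(V)={1,2,3}: X {1,2,3,4,5}->{1}; Y {2,3,4,6}->{2}; V {1,2,3}->{3} => REVISION
Total revisions = 2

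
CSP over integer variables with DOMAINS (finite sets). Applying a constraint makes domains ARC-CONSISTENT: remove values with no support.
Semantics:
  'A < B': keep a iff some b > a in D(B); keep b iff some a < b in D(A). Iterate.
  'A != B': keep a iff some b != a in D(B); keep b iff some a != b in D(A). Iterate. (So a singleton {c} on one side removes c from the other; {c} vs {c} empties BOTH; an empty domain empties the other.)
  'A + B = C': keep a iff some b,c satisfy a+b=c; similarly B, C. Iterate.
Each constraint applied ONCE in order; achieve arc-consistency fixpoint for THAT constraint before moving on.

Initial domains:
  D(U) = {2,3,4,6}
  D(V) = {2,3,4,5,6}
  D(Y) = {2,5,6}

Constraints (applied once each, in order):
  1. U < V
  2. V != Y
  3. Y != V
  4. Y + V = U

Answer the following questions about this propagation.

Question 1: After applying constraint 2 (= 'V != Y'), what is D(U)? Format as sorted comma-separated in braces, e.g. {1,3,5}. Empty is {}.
Constraint 1 (U < V) on D(U)={2,3,4,6} D(V)={2,3,4,5,6}: U {2,3,4,6}->{2,3,4}; V {2,3,4,5,6}->{3,4,5,6}
Constraint 2 (V != Y) on D(V)={3,4,5,6} D(Y)={2,5,6}: no change
So after constraint 2: D(U) = {2,3,4}

Answer: {2,3,4}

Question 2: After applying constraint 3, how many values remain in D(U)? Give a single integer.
Constraint 1 (U < V) on D(U)={2,3,4,6} D(V)={2,3,4,5,6}: U {2,3,4,6}->{2,3,4}; V {2,3,4,5,6}->{3,4,5,6}
Constraint 2 (V != Y) on D(V)={3,4,5,6} D(Y)={2,5,6}: no change
Constraint 3 (Y != V) on D(Y)={2,5,6} D(V)={3,4,5,6}: no change
So after constraint 3: D(U)={2,3,4}, size = 3

Answer: 3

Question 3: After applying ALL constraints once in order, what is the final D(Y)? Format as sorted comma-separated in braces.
Constraint 1 (U < V) on D(U)={2,3,4,6} D(V)={2,3,4,5,6}: U {2,3,4,6}->{2,3,4}; V {2,3,4,5,6}->{3,4,5,6}
Constraint 2 (V != Y) on D(V)={3,4,5,6} D(Y)={2,5,6}: no change
Constraint 3 (Y != V) on D(Y)={2,5,6} D(V)={3,4,5,6}: no change
Constraint 4 (Y + V = U) on D(Y)={2,5,6} D(V)={3,4,5,6} D(U)={2,3,4}: Y {2,5,6}->{}; V {3,4,5,6}->{}; U {2,3,4}->{}
So after all 4 constraints: D(Y) = {}

Answer: {}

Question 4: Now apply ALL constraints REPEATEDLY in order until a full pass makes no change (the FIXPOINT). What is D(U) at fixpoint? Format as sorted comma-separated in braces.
pass 0 (initial): D(U)={2,3,4,6}
pass 1: U {2,3,4,6}->{}; V {2,3,4,5,6}->{}; Y {2,5,6}->{}
pass 2: no change
Fixpoint after 2 passes: D(U) = {}

Answer: {}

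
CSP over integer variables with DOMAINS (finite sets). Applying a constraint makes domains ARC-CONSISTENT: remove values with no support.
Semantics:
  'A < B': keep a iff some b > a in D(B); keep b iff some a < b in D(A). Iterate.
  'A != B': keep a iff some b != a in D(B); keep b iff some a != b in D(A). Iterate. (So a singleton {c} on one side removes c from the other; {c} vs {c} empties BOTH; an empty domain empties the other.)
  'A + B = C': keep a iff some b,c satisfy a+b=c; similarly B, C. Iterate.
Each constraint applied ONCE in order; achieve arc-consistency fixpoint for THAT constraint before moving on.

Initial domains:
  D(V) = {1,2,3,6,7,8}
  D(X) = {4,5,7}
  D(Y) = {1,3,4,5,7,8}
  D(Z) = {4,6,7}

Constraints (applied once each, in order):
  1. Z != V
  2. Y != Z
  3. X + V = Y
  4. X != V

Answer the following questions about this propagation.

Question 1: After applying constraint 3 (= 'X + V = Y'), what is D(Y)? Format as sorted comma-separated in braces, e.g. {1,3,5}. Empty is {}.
Constraint 1 (Z != V) on D(Z)={4,6,7} D(V)={1,2,3,6,7,8}: no change
Constraint 2 (Y != Z) on D(Y)={1,3,4,5,7,8} D(Z)={4,6,7}: no change
Constraint 3 (X + V = Y) on D(X)={4,5,7} D(V)={1,2,3,6,7,8} D(Y)={1,3,4,5,7,8}: V {1,2,3,6,7,8}->{1,2,3}; Y {1,3,4,5,7,8}->{5,7,8}
So after constraint 3: D(Y) = {5,7,8}

Answer: {5,7,8}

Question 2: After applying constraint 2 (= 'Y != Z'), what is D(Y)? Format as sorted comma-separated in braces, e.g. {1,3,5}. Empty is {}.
Answer: {1,3,4,5,7,8}

Derivation:
Constraint 1 (Z != V) on D(Z)={4,6,7} D(V)={1,2,3,6,7,8}: no change
Constraint 2 (Y != Z) on D(Y)={1,3,4,5,7,8} D(Z)={4,6,7}: no change
So after constraint 2: D(Y) = {1,3,4,5,7,8}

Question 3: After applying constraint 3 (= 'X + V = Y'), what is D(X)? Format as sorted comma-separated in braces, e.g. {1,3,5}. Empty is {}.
Constraint 1 (Z != V) on D(Z)={4,6,7} D(V)={1,2,3,6,7,8}: no change
Constraint 2 (Y != Z) on D(Y)={1,3,4,5,7,8} D(Z)={4,6,7}: no change
Constraint 3 (X + V = Y) on D(X)={4,5,7} D(V)={1,2,3,6,7,8} D(Y)={1,3,4,5,7,8}: V {1,2,3,6,7,8}->{1,2,3}; Y {1,3,4,5,7,8}->{5,7,8}
So after constraint 3: D(X) = {4,5,7}

Answer: {4,5,7}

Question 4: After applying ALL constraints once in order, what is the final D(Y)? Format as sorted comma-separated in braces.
Answer: {5,7,8}

Derivation:
Constraint 1 (Z != V) on D(Z)={4,6,7} D(V)={1,2,3,6,7,8}: no change
Constraint 2 (Y != Z) on D(Y)={1,3,4,5,7,8} D(Z)={4,6,7}: no change
Constraint 3 (X + V = Y) on D(X)={4,5,7} D(V)={1,2,3,6,7,8} D(Y)={1,3,4,5,7,8}: V {1,2,3,6,7,8}->{1,2,3}; Y {1,3,4,5,7,8}->{5,7,8}
Constraint 4 (X != V) on D(X)={4,5,7} D(V)={1,2,3}: no change
So after all 4 constraints: D(Y) = {5,7,8}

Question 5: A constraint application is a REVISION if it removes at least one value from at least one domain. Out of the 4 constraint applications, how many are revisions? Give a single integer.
Answer: 1

Derivation:
Constraint 1 (Z != V) on D(Z)={4,6,7} D(V)={1,2,3,6,7,8}: no change => not a revision
Constraint 2 (Y != Z) on D(Y)={1,3,4,5,7,8} D(Z)={4,6,7}: no change => not a revision
Constraint 3 (X + V = Y) on D(X)={4,5,7} D(V)={1,2,3,6,7,8} D(Y)={1,3,4,5,7,8}: V {1,2,3,6,7,8}->{1,2,3}; Y {1,3,4,5,7,8}->{5,7,8} => REVISION
Constraint 4 (X != V) on D(X)={4,5,7} D(V)={1,2,3}: no change => not a revision
Total revisions = 1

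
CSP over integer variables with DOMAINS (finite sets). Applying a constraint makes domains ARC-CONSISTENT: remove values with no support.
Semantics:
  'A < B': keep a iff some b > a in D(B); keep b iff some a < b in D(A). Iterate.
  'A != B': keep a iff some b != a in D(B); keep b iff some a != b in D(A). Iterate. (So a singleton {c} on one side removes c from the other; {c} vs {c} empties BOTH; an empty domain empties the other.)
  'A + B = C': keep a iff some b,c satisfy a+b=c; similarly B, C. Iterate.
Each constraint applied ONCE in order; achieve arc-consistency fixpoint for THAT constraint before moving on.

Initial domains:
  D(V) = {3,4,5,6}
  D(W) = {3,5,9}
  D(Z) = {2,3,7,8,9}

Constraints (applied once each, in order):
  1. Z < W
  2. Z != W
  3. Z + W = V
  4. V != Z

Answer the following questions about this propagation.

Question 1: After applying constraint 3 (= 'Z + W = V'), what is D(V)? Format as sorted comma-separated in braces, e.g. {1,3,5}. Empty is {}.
Constraint 1 (Z < W) on D(Z)={2,3,7,8,9} D(W)={3,5,9}: Z {2,3,7,8,9}->{2,3,7,8}
Constraint 2 (Z != W) on D(Z)={2,3,7,8} D(W)={3,5,9}: no change
Constraint 3 (Z + W = V) on D(Z)={2,3,7,8} D(W)={3,5,9} D(V)={3,4,5,6}: Z {2,3,7,8}->{2,3}; W {3,5,9}->{3}; V {3,4,5,6}->{5,6}
So after constraint 3: D(V) = {5,6}

Answer: {5,6}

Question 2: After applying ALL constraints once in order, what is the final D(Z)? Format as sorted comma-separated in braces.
Constraint 1 (Z < W) on D(Z)={2,3,7,8,9} D(W)={3,5,9}: Z {2,3,7,8,9}->{2,3,7,8}
Constraint 2 (Z != W) on D(Z)={2,3,7,8} D(W)={3,5,9}: no change
Constraint 3 (Z + W = V) on D(Z)={2,3,7,8} D(W)={3,5,9} D(V)={3,4,5,6}: Z {2,3,7,8}->{2,3}; W {3,5,9}->{3}; V {3,4,5,6}->{5,6}
Constraint 4 (V != Z) on D(V)={5,6} D(Z)={2,3}: no change
So after all 4 constraints: D(Z) = {2,3}

Answer: {2,3}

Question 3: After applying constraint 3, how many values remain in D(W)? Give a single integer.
Answer: 1

Derivation:
Constraint 1 (Z < W) on D(Z)={2,3,7,8,9} D(W)={3,5,9}: Z {2,3,7,8,9}->{2,3,7,8}
Constraint 2 (Z != W) on D(Z)={2,3,7,8} D(W)={3,5,9}: no change
Constraint 3 (Z + W = V) on D(Z)={2,3,7,8} D(W)={3,5,9} D(V)={3,4,5,6}: Z {2,3,7,8}->{2,3}; W {3,5,9}->{3}; V {3,4,5,6}->{5,6}
So after constraint 3: D(W)={3}, size = 1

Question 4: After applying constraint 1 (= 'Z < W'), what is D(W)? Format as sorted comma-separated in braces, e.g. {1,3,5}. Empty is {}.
Answer: {3,5,9}

Derivation:
Constraint 1 (Z < W) on D(Z)={2,3,7,8,9} D(W)={3,5,9}: Z {2,3,7,8,9}->{2,3,7,8}
So after constraint 1: D(W) = {3,5,9}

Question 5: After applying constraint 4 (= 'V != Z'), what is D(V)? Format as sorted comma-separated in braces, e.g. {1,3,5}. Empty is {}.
Answer: {5,6}

Derivation:
Constraint 1 (Z < W) on D(Z)={2,3,7,8,9} D(W)={3,5,9}: Z {2,3,7,8,9}->{2,3,7,8}
Constraint 2 (Z != W) on D(Z)={2,3,7,8} D(W)={3,5,9}: no change
Constraint 3 (Z + W = V) on D(Z)={2,3,7,8} D(W)={3,5,9} D(V)={3,4,5,6}: Z {2,3,7,8}->{2,3}; W {3,5,9}->{3}; V {3,4,5,6}->{5,6}
Constraint 4 (V != Z) on D(V)={5,6} D(Z)={2,3}: no change
So after constraint 4: D(V) = {5,6}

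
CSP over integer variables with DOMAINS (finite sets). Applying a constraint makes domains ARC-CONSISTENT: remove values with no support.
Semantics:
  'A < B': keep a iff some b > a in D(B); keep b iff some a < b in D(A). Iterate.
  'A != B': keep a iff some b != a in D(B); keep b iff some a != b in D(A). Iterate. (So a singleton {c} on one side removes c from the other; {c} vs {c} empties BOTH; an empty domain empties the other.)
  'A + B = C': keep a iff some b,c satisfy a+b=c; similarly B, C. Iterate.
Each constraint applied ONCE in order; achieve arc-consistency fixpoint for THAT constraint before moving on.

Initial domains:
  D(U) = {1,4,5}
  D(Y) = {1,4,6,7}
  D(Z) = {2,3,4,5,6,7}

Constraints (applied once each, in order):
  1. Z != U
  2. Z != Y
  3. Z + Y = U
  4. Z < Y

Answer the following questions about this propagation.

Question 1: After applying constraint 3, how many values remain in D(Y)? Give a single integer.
Constraint 1 (Z != U) on D(Z)={2,3,4,5,6,7} D(U)={1,4,5}: no change
Constraint 2 (Z != Y) on D(Z)={2,3,4,5,6,7} D(Y)={1,4,6,7}: no change
Constraint 3 (Z + Y = U) on D(Z)={2,3,4,5,6,7} D(Y)={1,4,6,7} D(U)={1,4,5}: Z {2,3,4,5,6,7}->{3,4}; Y {1,4,6,7}->{1}; U {1,4,5}->{4,5}
So after constraint 3: D(Y)={1}, size = 1

Answer: 1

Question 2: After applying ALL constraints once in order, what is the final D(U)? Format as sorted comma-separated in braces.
Answer: {4,5}

Derivation:
Constraint 1 (Z != U) on D(Z)={2,3,4,5,6,7} D(U)={1,4,5}: no change
Constraint 2 (Z != Y) on D(Z)={2,3,4,5,6,7} D(Y)={1,4,6,7}: no change
Constraint 3 (Z + Y = U) on D(Z)={2,3,4,5,6,7} D(Y)={1,4,6,7} D(U)={1,4,5}: Z {2,3,4,5,6,7}->{3,4}; Y {1,4,6,7}->{1}; U {1,4,5}->{4,5}
Constraint 4 (Z < Y) on D(Z)={3,4} D(Y)={1}: Z {3,4}->{}; Y {1}->{}
So after all 4 constraints: D(U) = {4,5}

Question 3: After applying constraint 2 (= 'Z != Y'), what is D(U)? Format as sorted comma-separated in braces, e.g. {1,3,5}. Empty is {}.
Answer: {1,4,5}

Derivation:
Constraint 1 (Z != U) on D(Z)={2,3,4,5,6,7} D(U)={1,4,5}: no change
Constraint 2 (Z != Y) on D(Z)={2,3,4,5,6,7} D(Y)={1,4,6,7}: no change
So after constraint 2: D(U) = {1,4,5}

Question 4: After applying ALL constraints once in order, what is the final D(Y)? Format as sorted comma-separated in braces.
Answer: {}

Derivation:
Constraint 1 (Z != U) on D(Z)={2,3,4,5,6,7} D(U)={1,4,5}: no change
Constraint 2 (Z != Y) on D(Z)={2,3,4,5,6,7} D(Y)={1,4,6,7}: no change
Constraint 3 (Z + Y = U) on D(Z)={2,3,4,5,6,7} D(Y)={1,4,6,7} D(U)={1,4,5}: Z {2,3,4,5,6,7}->{3,4}; Y {1,4,6,7}->{1}; U {1,4,5}->{4,5}
Constraint 4 (Z < Y) on D(Z)={3,4} D(Y)={1}: Z {3,4}->{}; Y {1}->{}
So after all 4 constraints: D(Y) = {}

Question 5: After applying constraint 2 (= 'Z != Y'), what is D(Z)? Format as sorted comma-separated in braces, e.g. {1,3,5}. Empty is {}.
Constraint 1 (Z != U) on D(Z)={2,3,4,5,6,7} D(U)={1,4,5}: no change
Constraint 2 (Z != Y) on D(Z)={2,3,4,5,6,7} D(Y)={1,4,6,7}: no change
So after constraint 2: D(Z) = {2,3,4,5,6,7}

Answer: {2,3,4,5,6,7}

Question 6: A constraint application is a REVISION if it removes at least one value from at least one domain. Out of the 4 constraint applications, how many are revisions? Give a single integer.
Constraint 1 (Z != U) on D(Z)={2,3,4,5,6,7} D(U)={1,4,5}: no change => not a revision
Constraint 2 (Z != Y) on D(Z)={2,3,4,5,6,7} D(Y)={1,4,6,7}: no change => not a revision
Constraint 3 (Z + Y = U) on D(Z)={2,3,4,5,6,7} D(Y)={1,4,6,7} D(U)={1,4,5}: Z {2,3,4,5,6,7}->{3,4}; Y {1,4,6,7}->{1}; U {1,4,5}->{4,5} => REVISION
Constraint 4 (Z < Y) on D(Z)={3,4} D(Y)={1}: Z {3,4}->{}; Y {1}->{} => REVISION
Total revisions = 2

Answer: 2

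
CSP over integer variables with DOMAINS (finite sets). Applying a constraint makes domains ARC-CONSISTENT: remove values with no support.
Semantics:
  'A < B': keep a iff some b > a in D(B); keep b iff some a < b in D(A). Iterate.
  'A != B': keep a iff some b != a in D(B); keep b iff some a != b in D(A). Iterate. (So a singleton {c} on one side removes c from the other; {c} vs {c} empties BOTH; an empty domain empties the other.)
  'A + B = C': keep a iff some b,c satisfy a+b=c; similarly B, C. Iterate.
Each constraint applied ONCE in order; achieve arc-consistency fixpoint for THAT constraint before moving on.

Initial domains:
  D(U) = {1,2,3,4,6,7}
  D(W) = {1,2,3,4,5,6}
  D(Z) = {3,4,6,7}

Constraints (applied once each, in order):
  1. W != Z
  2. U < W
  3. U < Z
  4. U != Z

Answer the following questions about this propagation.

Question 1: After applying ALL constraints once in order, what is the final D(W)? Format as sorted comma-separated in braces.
Constraint 1 (W != Z) on D(W)={1,2,3,4,5,6} D(Z)={3,4,6,7}: no change
Constraint 2 (U < W) on D(U)={1,2,3,4,6,7} D(W)={1,2,3,4,5,6}: U {1,2,3,4,6,7}->{1,2,3,4}; W {1,2,3,4,5,6}->{2,3,4,5,6}
Constraint 3 (U < Z) on D(U)={1,2,3,4} D(Z)={3,4,6,7}: no change
Constraint 4 (U != Z) on D(U)={1,2,3,4} D(Z)={3,4,6,7}: no change
So after all 4 constraints: D(W) = {2,3,4,5,6}

Answer: {2,3,4,5,6}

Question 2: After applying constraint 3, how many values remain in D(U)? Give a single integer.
Constraint 1 (W != Z) on D(W)={1,2,3,4,5,6} D(Z)={3,4,6,7}: no change
Constraint 2 (U < W) on D(U)={1,2,3,4,6,7} D(W)={1,2,3,4,5,6}: U {1,2,3,4,6,7}->{1,2,3,4}; W {1,2,3,4,5,6}->{2,3,4,5,6}
Constraint 3 (U < Z) on D(U)={1,2,3,4} D(Z)={3,4,6,7}: no change
So after constraint 3: D(U)={1,2,3,4}, size = 4

Answer: 4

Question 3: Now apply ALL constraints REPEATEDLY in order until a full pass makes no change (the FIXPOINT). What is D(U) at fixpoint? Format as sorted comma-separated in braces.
Answer: {1,2,3,4}

Derivation:
pass 0 (initial): D(U)={1,2,3,4,6,7}
pass 1: U {1,2,3,4,6,7}->{1,2,3,4}; W {1,2,3,4,5,6}->{2,3,4,5,6}
pass 2: no change
Fixpoint after 2 passes: D(U) = {1,2,3,4}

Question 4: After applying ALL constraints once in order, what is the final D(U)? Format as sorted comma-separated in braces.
Answer: {1,2,3,4}

Derivation:
Constraint 1 (W != Z) on D(W)={1,2,3,4,5,6} D(Z)={3,4,6,7}: no change
Constraint 2 (U < W) on D(U)={1,2,3,4,6,7} D(W)={1,2,3,4,5,6}: U {1,2,3,4,6,7}->{1,2,3,4}; W {1,2,3,4,5,6}->{2,3,4,5,6}
Constraint 3 (U < Z) on D(U)={1,2,3,4} D(Z)={3,4,6,7}: no change
Constraint 4 (U != Z) on D(U)={1,2,3,4} D(Z)={3,4,6,7}: no change
So after all 4 constraints: D(U) = {1,2,3,4}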